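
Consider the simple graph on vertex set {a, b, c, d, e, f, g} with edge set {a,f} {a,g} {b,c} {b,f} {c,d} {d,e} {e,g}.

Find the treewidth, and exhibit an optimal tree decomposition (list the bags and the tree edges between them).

Treewidth 2.
Bags: B1 = {a, e, g}  B2 = {a, e, f}  B3 = {b, e, f}  B4 = {b, c, e}  B5 = {c, d, e}
Tree: B1–B2, B2–B3, B3–B4, B4–B5

Each bag holds 3 vertices, so the decomposition has width 2, which upper-bounds the treewidth. For the lower bound, G contains the cycle e–g–a–f–b–c–d–e, so G is not a forest; only forests have treewidth ≤ 1, hence tw(G) ≥ 2. The upper and lower bounds meet at 2, so that is the treewidth.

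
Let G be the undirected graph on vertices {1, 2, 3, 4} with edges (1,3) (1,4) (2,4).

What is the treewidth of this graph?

1

A width-1 tree decomposition is:
Bags: B1 = {1, 3}  B2 = {1, 4}  B3 = {2, 4}
Tree: B1–B2, B2–B3
Each bag holds 2 vertices, so the decomposition has width 1, which upper-bounds the treewidth. G has an edge, so its treewidth is at least 1. The upper and lower bounds meet at 1, so that is the treewidth.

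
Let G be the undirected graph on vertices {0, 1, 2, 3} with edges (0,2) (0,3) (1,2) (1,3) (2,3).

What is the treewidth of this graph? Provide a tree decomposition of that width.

Treewidth 2.
One such decomposition:
Bags: B1 = {1, 2, 3}  B2 = {0, 2, 3}
Tree: B1–B2

The largest bag has 3 vertices, giving width 2; this decomposition certifies tw(G) ≤ 2. For the lower bound, the 3 vertices {0, 2, 3} are pairwise adjacent, and any tree decomposition puts a clique entirely inside one bag — forcing width ≥ 2. The upper and lower bounds meet at 2, so that is the treewidth.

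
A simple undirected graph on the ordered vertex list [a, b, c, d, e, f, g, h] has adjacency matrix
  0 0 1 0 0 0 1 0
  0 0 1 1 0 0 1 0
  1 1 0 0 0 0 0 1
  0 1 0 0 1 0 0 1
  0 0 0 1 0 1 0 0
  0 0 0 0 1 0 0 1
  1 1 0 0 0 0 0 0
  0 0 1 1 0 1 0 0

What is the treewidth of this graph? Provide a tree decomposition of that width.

Treewidth 2.
One optimal decomposition is:
Bags: B1 = {e, f, h}  B2 = {d, e, h}  B3 = {c, d, h}  B4 = {b, c, d}  B5 = {a, b, c}  B6 = {a, b, g}
Tree: B1–B2, B2–B3, B3–B4, B4–B5, B5–B6

Every bag has size at most 3, so the width is 3 − 1 = 2 and tw(G) ≤ 2. Since f–e–d–h–f is a cycle in G, G is not acyclic. Forests are exactly the graphs of treewidth ≤ 1, so tw(G) ≥ 2. Therefore the treewidth is 2.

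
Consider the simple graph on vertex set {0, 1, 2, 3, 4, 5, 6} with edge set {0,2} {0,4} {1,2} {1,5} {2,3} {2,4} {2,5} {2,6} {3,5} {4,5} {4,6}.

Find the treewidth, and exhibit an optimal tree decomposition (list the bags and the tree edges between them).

Each bag holds 3 vertices, so the decomposition has width 2, which upper-bounds the treewidth. On the other hand G contains the 3-clique {1, 2, 5}. A clique must lie in a single bag of any decomposition, so no decomposition can have width below 2. Combining the bounds, tw(G) = 2.

Treewidth 2.
One optimal decomposition is:
Bags: B1 = {2, 3, 5}  B2 = {2, 4, 5}  B3 = {0, 2, 4}  B4 = {2, 4, 6}  B5 = {1, 2, 5}
Tree: B1–B2, B2–B3, B2–B4, B2–B5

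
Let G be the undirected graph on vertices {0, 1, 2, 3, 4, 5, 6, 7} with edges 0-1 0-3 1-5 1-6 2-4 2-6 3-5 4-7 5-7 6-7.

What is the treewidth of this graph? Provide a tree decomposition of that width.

Each bag holds 3 vertices, so the decomposition has width 2, which upper-bounds the treewidth. The edges 2–4–7–6–2 form a cycle, so G is not a tree and its treewidth is at least 2. Hence tw(G) = 2 exactly.

Treewidth 2.
One such decomposition:
Bags: B1 = {2, 4, 6}  B2 = {4, 6, 7}  B3 = {1, 6, 7}  B4 = {1, 5, 7}  B5 = {0, 1, 5}  B6 = {0, 3, 5}
Tree: B1–B2, B2–B3, B3–B4, B4–B5, B5–B6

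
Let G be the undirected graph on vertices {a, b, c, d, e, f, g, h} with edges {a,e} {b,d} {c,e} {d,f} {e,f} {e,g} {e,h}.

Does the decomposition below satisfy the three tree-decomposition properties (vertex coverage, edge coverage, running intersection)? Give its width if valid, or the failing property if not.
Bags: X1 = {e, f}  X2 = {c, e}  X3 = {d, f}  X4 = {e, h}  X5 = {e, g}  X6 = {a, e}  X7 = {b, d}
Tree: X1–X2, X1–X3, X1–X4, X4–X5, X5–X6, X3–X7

Yes; width 1.

Vertex coverage: the bags together contain {a, b, c, d, e, f, g, h}, the full vertex set. Edge coverage: each edge of G has both endpoints in at least one bag. Running intersection: for every vertex, the bags containing it form a connected subtree. All three properties hold, so this is a valid tree decomposition of width max|bag| − 1 = 1, and hence tw(G) ≤ 1.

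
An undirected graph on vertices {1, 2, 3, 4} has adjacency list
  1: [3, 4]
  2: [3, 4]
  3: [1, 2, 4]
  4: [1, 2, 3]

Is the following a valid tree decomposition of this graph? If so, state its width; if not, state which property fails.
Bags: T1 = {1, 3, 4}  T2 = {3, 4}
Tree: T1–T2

No — vertex 2 appears in no bag.

A tree decomposition must satisfy three properties: every vertex lies in some bag; for every edge, both endpoints lie together in some bag; and for every vertex, the bags containing it form a connected subtree. Here vertex 2 appears in no bag, so the decomposition is invalid.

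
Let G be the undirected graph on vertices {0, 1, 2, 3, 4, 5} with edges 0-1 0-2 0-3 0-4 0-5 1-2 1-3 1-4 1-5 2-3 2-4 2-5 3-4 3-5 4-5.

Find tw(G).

A width-5 tree decomposition is:
Bags: B1 = {0, 1, 2, 3, 4, 5}
Tree: (single bag)
With just one bag of size 6, the width is 6 − 1 = 5, so tw(G) ≤ 5. For the lower bound, the 6 vertices {0, 1, 2, 3, 4, 5} are pairwise adjacent, and any tree decomposition puts a clique entirely inside one bag — forcing width ≥ 5. The upper and lower bounds meet at 5, so that is the treewidth.

5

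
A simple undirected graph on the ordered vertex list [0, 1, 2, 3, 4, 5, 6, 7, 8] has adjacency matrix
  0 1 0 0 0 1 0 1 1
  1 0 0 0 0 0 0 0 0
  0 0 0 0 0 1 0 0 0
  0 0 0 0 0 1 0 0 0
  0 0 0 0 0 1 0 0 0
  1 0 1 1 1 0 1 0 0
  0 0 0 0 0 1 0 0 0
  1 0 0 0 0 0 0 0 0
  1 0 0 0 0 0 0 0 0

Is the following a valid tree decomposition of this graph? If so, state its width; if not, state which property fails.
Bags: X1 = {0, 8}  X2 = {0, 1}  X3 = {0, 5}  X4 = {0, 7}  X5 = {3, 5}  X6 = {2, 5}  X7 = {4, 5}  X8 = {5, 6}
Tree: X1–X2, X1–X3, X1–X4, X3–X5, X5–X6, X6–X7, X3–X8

Checking the three conditions: (i) the bags cover all of {0, 1, 2, 3, 4, 5, 6, 7, 8}; (ii) for each edge, some bag contains both endpoints; (iii) the bags containing any fixed vertex form a subtree. All hold, so the decomposition is valid with width 2 − 1 = 1.

Yes; width 1.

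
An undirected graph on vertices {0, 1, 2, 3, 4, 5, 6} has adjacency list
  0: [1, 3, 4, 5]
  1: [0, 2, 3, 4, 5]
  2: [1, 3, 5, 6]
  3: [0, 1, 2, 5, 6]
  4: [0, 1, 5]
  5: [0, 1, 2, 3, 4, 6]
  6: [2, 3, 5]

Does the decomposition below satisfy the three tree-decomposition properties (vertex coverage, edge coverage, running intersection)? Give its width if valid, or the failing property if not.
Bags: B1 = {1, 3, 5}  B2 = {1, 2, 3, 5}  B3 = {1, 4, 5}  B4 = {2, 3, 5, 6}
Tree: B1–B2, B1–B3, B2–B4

No — vertex 0 appears in no bag.

A tree decomposition must satisfy three properties: every vertex lies in some bag; for every edge, both endpoints lie together in some bag; and for every vertex, the bags containing it form a connected subtree. Here vertex 0 appears in no bag, so the decomposition is invalid.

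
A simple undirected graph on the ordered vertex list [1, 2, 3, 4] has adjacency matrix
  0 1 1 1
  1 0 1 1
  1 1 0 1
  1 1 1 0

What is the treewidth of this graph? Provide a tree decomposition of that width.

Treewidth 3.
Bags: B1 = {1, 2, 3, 4}
Tree: (single bag)

With just one bag of size 4, the width is 4 − 1 = 3, so tw(G) ≤ 3. Conversely, {1, 2, 3, 4} is a clique of size 4, and the vertices of any clique must share a bag in every tree decomposition; so some bag has ≥ 4 vertices and tw(G) ≥ 3. Therefore the treewidth is 3.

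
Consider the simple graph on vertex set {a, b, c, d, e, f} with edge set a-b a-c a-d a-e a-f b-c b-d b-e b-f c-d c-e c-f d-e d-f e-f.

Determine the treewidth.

A width-5 tree decomposition is:
Bags: B1 = {a, b, c, d, e, f}
Tree: (single bag)
With just one bag of size 6, the width is 6 − 1 = 5, so tw(G) ≤ 5. For the lower bound, the 6 vertices {a, b, c, d, e, f} are pairwise adjacent, and any tree decomposition puts a clique entirely inside one bag — forcing width ≥ 5. Hence tw(G) = 5 exactly.

5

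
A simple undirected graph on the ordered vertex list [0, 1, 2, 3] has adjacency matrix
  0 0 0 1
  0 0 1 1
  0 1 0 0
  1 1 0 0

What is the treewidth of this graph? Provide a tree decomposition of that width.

Treewidth 1.
One such decomposition:
Bags: B1 = {1, 3}  B2 = {0, 3}  B3 = {1, 2}
Tree: B1–B2, B1–B3

The largest bag has 2 vertices, giving width 1; this decomposition certifies tw(G) ≤ 1. G has an edge, so its treewidth is at least 1. Combining the bounds, tw(G) = 1.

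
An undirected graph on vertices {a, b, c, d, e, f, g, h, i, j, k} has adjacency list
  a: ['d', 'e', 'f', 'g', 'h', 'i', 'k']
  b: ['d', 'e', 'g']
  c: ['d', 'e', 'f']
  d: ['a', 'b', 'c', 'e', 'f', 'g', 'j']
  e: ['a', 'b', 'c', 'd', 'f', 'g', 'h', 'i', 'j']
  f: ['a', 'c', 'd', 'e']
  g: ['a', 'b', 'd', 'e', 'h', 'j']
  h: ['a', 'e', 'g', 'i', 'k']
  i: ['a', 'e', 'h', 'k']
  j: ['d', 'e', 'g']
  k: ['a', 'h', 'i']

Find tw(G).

3

A width-3 tree decomposition is:
Bags: B1 = {a, e, h, i}  B2 = {a, e, g, h}  B3 = {a, d, e, g}  B4 = {a, d, e, f}  B5 = {c, d, e, f}  B6 = {b, d, e, g}  B7 = {a, h, i, k}  B8 = {d, e, g, j}
Tree: B1–B2, B2–B3, B3–B4, B4–B5, B3–B6, B1–B7, B6–B8
The largest bag has 4 vertices, giving width 3; this decomposition certifies tw(G) ≤ 3. For the lower bound, the 4 vertices {d, e, g, j} are pairwise adjacent, and any tree decomposition puts a clique entirely inside one bag — forcing width ≥ 3. Combining the bounds, tw(G) = 3.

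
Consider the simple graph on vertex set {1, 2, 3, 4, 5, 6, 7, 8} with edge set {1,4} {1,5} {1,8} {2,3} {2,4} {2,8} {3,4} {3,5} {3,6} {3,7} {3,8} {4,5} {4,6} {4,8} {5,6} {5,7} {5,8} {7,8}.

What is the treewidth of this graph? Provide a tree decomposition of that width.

Treewidth 3.
One such decomposition:
Bags: B1 = {3, 4, 5, 8}  B2 = {3, 4, 5, 6}  B3 = {2, 3, 4, 8}  B4 = {3, 5, 7, 8}  B5 = {1, 4, 5, 8}
Tree: B1–B2, B1–B3, B1–B4, B1–B5

The largest bag has 4 vertices, giving width 3; this decomposition certifies tw(G) ≤ 3. For the lower bound, the 4 vertices {1, 4, 5, 8} are pairwise adjacent, and any tree decomposition puts a clique entirely inside one bag — forcing width ≥ 3. Therefore the treewidth is 3.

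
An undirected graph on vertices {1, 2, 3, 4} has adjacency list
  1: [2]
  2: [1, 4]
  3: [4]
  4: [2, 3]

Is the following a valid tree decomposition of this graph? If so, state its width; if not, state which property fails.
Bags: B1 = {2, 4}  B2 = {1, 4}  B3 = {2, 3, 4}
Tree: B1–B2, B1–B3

No — edge (2,1) lies in no bag.

A tree decomposition must satisfy three properties: every vertex lies in some bag; for every edge, both endpoints lie together in some bag; and for every vertex, the bags containing it form a connected subtree. Here edge (2,1) lies in no bag, so the decomposition is invalid.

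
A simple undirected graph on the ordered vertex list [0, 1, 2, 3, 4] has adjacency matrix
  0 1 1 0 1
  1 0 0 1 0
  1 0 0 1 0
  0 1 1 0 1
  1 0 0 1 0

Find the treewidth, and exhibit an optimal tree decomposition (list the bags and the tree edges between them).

Every bag has size at most 3, so the width is 3 − 1 = 2 and tw(G) ≤ 2. For the lower bound, G contains the cycle 3–1–0–2–3, so G is not a forest; only forests have treewidth ≤ 1, hence tw(G) ≥ 2. Therefore the treewidth is 2.

Treewidth 2.
One optimal decomposition is:
Bags: B1 = {0, 1, 3}  B2 = {0, 2, 3}  B3 = {0, 3, 4}
Tree: B1–B2, B2–B3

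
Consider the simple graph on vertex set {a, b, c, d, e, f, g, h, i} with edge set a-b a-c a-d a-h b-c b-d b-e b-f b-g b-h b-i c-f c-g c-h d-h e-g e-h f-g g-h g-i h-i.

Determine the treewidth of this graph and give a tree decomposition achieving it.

Every bag has size at most 4, so the width is 4 − 1 = 3 and tw(G) ≤ 3. On the other hand G contains the 4-clique {a, b, d, h}. A clique must lie in a single bag of any decomposition, so no decomposition can have width below 3. The upper and lower bounds meet at 3, so that is the treewidth.

Treewidth 3.
One such decomposition:
Bags: B1 = {b, g, h, i}  B2 = {b, e, g, h}  B3 = {b, c, g, h}  B4 = {a, b, c, h}  B5 = {a, b, d, h}  B6 = {b, c, f, g}
Tree: B1–B2, B1–B3, B3–B4, B4–B5, B3–B6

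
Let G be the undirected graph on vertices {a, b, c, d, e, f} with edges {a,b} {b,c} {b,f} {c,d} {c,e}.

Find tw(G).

A width-1 tree decomposition is:
Bags: B1 = {c, e}  B2 = {b, c}  B3 = {a, b}  B4 = {c, d}  B5 = {b, f}
Tree: B1–B2, B2–B3, B1–B4, B2–B5
Each bag holds 2 vertices, so the decomposition has width 1, which upper-bounds the treewidth. Any graph with an edge has treewidth ≥ 1, and G has the edge e–c. Hence tw(G) = 1 exactly.

1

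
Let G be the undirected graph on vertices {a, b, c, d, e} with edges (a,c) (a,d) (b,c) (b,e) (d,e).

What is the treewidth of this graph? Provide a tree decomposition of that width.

Every bag has size at most 3, so the width is 3 − 1 = 2 and tw(G) ≤ 2. Since e–b–c–a–d–e is a cycle in G, G is not acyclic. Forests are exactly the graphs of treewidth ≤ 1, so tw(G) ≥ 2. Hence tw(G) = 2 exactly.

Treewidth 2.
One such decomposition:
Bags: B1 = {b, c, e}  B2 = {a, c, e}  B3 = {a, d, e}
Tree: B1–B2, B2–B3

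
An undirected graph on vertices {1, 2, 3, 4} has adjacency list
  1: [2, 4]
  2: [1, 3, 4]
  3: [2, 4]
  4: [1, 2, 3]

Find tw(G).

2

A width-2 tree decomposition is:
Bags: B1 = {1, 2, 4}  B2 = {2, 3, 4}
Tree: B1–B2
Every bag has size at most 3, so the width is 3 − 1 = 2 and tw(G) ≤ 2. On the other hand G contains the 3-clique {1, 2, 4}. A clique must lie in a single bag of any decomposition, so no decomposition can have width below 2. Therefore the treewidth is 2.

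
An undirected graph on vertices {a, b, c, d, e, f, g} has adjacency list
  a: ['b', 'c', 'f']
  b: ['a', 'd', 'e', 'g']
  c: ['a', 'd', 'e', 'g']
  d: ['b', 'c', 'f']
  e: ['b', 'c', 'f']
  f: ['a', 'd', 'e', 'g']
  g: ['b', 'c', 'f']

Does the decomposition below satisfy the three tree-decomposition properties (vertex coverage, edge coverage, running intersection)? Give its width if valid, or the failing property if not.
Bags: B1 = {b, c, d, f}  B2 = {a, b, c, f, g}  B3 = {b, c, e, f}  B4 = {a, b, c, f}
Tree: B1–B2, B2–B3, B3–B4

No — bags containing vertex a are not connected in the tree.

A tree decomposition must satisfy three properties: every vertex lies in some bag; for every edge, both endpoints lie together in some bag; and for every vertex, the bags containing it form a connected subtree. Here bags containing vertex a are not connected in the tree, so the decomposition is invalid.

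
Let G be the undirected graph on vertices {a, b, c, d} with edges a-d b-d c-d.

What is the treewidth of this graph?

A width-1 tree decomposition is:
Bags: B1 = {c, d}  B2 = {b, d}  B3 = {a, d}
Tree: B1–B2, B1–B3
The largest bag has 2 vertices, giving width 1; this decomposition certifies tw(G) ≤ 1. G has an edge, so its treewidth is at least 1. Therefore the treewidth is 1.

1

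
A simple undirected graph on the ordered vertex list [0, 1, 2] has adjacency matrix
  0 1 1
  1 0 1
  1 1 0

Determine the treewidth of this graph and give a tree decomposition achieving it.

With just one bag of size 3, the width is 3 − 1 = 2, so tw(G) ≤ 2. Conversely, {0, 1, 2} is a clique of size 3, and the vertices of any clique must share a bag in every tree decomposition; so some bag has ≥ 3 vertices and tw(G) ≥ 2. The upper and lower bounds meet at 2, so that is the treewidth.

Treewidth 2.
Bags: B1 = {0, 1, 2}
Tree: (single bag)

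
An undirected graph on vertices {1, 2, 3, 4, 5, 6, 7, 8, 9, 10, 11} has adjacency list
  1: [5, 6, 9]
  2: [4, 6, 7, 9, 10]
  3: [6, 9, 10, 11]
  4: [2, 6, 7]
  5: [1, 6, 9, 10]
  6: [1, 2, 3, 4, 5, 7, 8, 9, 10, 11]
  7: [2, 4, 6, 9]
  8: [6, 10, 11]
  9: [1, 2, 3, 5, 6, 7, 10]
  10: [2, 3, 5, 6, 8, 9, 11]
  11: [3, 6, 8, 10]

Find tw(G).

A width-3 tree decomposition is:
Bags: B1 = {1, 5, 6, 9}  B2 = {5, 6, 9, 10}  B3 = {3, 6, 9, 10}  B4 = {3, 6, 10, 11}  B5 = {2, 6, 9, 10}  B6 = {6, 8, 10, 11}  B7 = {2, 6, 7, 9}  B8 = {2, 4, 6, 7}
Tree: B1–B2, B2–B3, B3–B4, B3–B5, B4–B6, B5–B7, B7–B8
Every bag has size at most 4, so the width is 4 − 1 = 3 and tw(G) ≤ 3. For the lower bound, the 4 vertices {6, 8, 10, 11} are pairwise adjacent, and any tree decomposition puts a clique entirely inside one bag — forcing width ≥ 3. Therefore the treewidth is 3.

3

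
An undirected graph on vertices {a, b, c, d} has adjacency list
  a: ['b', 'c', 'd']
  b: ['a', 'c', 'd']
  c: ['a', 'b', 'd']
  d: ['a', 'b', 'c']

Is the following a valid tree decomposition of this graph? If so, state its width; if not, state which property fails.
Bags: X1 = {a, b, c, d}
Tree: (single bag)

Yes; width 3.

Every vertex of G appears in some bag (union = {a, b, c, d}); every edge is covered by a bag; and for each vertex v the set of bags containing v is connected in the bag tree. The decomposition is therefore valid. The largest bag has 4 vertices, so the width is 3.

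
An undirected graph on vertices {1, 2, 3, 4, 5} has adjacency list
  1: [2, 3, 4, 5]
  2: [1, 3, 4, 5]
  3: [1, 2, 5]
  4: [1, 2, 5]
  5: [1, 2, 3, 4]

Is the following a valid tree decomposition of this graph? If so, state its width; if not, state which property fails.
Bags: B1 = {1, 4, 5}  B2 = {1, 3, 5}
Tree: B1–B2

A tree decomposition must satisfy three properties: every vertex lies in some bag; for every edge, both endpoints lie together in some bag; and for every vertex, the bags containing it form a connected subtree. Here vertex 2 appears in no bag, so the decomposition is invalid.

No — vertex 2 appears in no bag.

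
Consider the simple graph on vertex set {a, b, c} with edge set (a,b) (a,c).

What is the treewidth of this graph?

1

A width-1 tree decomposition is:
Bags: B1 = {a, c}  B2 = {a, b}
Tree: B1–B2
Every bag has size at most 2, so the width is 2 − 1 = 1 and tw(G) ≤ 1. G has an edge, so its treewidth is at least 1. Hence tw(G) = 1 exactly.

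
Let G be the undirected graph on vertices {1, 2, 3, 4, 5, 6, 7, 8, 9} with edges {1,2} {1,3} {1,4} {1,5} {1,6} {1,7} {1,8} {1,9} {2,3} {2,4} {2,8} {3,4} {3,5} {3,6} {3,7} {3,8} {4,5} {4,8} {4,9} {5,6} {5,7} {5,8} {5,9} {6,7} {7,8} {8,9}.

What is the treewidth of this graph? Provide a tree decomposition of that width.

Every bag has size at most 5, so the width is 5 − 1 = 4 and tw(G) ≤ 4. Conversely, {1, 4, 5, 8, 9} is a clique of size 5, and the vertices of any clique must share a bag in every tree decomposition; so some bag has ≥ 5 vertices and tw(G) ≥ 4. The upper and lower bounds meet at 4, so that is the treewidth.

Treewidth 4.
Bags: B1 = {1, 3, 5, 7, 8}  B2 = {1, 3, 4, 5, 8}  B3 = {1, 2, 3, 4, 8}  B4 = {1, 4, 5, 8, 9}  B5 = {1, 3, 5, 6, 7}
Tree: B1–B2, B2–B3, B2–B4, B1–B5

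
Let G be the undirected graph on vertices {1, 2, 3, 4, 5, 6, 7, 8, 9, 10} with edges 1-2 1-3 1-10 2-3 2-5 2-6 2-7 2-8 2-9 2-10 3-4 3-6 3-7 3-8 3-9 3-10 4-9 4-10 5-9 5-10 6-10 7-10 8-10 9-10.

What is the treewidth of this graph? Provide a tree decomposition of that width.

Every bag has size at most 4, so the width is 4 − 1 = 3 and tw(G) ≤ 3. On the other hand G contains the 4-clique {1, 2, 3, 10}. A clique must lie in a single bag of any decomposition, so no decomposition can have width below 3. The upper and lower bounds meet at 3, so that is the treewidth.

Treewidth 3.
One such decomposition:
Bags: B1 = {2, 3, 8, 10}  B2 = {1, 2, 3, 10}  B3 = {2, 3, 9, 10}  B4 = {3, 4, 9, 10}  B5 = {2, 5, 9, 10}  B6 = {2, 3, 6, 10}  B7 = {2, 3, 7, 10}
Tree: B1–B2, B1–B3, B3–B4, B3–B5, B1–B6, B2–B7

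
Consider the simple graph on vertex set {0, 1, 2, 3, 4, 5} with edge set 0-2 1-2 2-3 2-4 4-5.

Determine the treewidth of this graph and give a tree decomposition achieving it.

Each bag holds 2 vertices, so the decomposition has width 1, which upper-bounds the treewidth. Any graph with an edge has treewidth ≥ 1, and G has the edge 2–0. Therefore the treewidth is 1.

Treewidth 1.
One optimal decomposition is:
Bags: B1 = {0, 2}  B2 = {2, 4}  B3 = {4, 5}  B4 = {2, 3}  B5 = {1, 2}
Tree: B1–B2, B2–B3, B1–B4, B1–B5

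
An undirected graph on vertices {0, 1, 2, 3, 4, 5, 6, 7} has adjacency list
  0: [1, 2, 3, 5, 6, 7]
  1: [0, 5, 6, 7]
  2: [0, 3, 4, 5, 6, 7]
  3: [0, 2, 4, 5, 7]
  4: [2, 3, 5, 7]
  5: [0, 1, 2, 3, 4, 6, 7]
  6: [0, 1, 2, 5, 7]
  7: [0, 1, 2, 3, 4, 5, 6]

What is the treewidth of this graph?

4

A width-4 tree decomposition is:
Bags: B1 = {0, 2, 3, 5, 7}  B2 = {2, 3, 4, 5, 7}  B3 = {0, 2, 5, 6, 7}  B4 = {0, 1, 5, 6, 7}
Tree: B1–B2, B1–B3, B3–B4
The largest bag has 5 vertices, giving width 4; this decomposition certifies tw(G) ≤ 4. Conversely, {0, 1, 5, 6, 7} is a clique of size 5, and the vertices of any clique must share a bag in every tree decomposition; so some bag has ≥ 5 vertices and tw(G) ≥ 4. Therefore the treewidth is 4.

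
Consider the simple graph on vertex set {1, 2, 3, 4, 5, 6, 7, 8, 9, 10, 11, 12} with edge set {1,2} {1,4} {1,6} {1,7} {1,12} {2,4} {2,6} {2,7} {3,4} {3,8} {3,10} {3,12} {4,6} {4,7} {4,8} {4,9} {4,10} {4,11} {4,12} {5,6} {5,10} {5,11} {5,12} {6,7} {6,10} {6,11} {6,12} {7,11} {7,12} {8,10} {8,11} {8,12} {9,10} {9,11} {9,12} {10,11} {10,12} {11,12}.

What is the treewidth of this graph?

A width-4 tree decomposition is:
Bags: B1 = {4, 6, 7, 11, 12}  B2 = {1, 4, 6, 7, 12}  B3 = {4, 6, 10, 11, 12}  B4 = {4, 8, 10, 11, 12}  B5 = {5, 6, 10, 11, 12}  B6 = {3, 4, 8, 10, 12}  B7 = {1, 2, 4, 6, 7}  B8 = {4, 9, 10, 11, 12}
Tree: B1–B2, B1–B3, B3–B4, B3–B5, B4–B6, B2–B7, B3–B8
The largest bag has 5 vertices, giving width 4; this decomposition certifies tw(G) ≤ 4. For the lower bound, the 5 vertices {1, 2, 4, 6, 7} are pairwise adjacent, and any tree decomposition puts a clique entirely inside one bag — forcing width ≥ 4. Therefore the treewidth is 4.

4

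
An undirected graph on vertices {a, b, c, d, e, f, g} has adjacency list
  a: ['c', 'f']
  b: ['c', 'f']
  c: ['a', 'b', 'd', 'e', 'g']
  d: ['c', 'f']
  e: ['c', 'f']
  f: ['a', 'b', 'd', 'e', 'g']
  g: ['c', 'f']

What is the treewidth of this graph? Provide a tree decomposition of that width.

The largest bag has 3 vertices, giving width 2; this decomposition certifies tw(G) ≤ 2. Since f–e–c–a–f is a cycle in G, G is not acyclic. Forests are exactly the graphs of treewidth ≤ 1, so tw(G) ≥ 2. The upper and lower bounds meet at 2, so that is the treewidth.

Treewidth 2.
One such decomposition:
Bags: B1 = {c, e, f}  B2 = {a, c, f}  B3 = {c, f, g}  B4 = {c, d, f}  B5 = {b, c, f}
Tree: B1–B2, B2–B3, B3–B4, B4–B5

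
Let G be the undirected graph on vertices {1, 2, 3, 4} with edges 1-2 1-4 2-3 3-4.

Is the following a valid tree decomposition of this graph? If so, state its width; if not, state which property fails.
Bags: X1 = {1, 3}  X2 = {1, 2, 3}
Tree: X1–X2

A tree decomposition must satisfy three properties: every vertex lies in some bag; for every edge, both endpoints lie together in some bag; and for every vertex, the bags containing it form a connected subtree. Here vertex 4 appears in no bag, so the decomposition is invalid.

No — vertex 4 appears in no bag.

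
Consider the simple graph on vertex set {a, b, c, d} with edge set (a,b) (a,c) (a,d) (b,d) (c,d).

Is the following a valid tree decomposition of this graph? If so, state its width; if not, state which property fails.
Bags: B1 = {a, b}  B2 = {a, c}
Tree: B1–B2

A tree decomposition must satisfy three properties: every vertex lies in some bag; for every edge, both endpoints lie together in some bag; and for every vertex, the bags containing it form a connected subtree. Here vertex d appears in no bag, so the decomposition is invalid.

No — vertex d appears in no bag.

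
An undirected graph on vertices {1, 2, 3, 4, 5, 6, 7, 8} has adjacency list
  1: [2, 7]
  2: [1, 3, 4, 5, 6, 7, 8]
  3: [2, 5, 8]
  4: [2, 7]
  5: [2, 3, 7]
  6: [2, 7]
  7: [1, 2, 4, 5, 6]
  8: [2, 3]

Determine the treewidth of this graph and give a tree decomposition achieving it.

Every bag has size at most 3, so the width is 3 − 1 = 2 and tw(G) ≤ 2. Conversely, {2, 3, 8} is a clique of size 3, and the vertices of any clique must share a bag in every tree decomposition; so some bag has ≥ 3 vertices and tw(G) ≥ 2. Hence tw(G) = 2 exactly.

Treewidth 2.
Bags: B1 = {2, 5, 7}  B2 = {2, 3, 5}  B3 = {1, 2, 7}  B4 = {2, 4, 7}  B5 = {2, 6, 7}  B6 = {2, 3, 8}
Tree: B1–B2, B1–B3, B3–B4, B3–B5, B2–B6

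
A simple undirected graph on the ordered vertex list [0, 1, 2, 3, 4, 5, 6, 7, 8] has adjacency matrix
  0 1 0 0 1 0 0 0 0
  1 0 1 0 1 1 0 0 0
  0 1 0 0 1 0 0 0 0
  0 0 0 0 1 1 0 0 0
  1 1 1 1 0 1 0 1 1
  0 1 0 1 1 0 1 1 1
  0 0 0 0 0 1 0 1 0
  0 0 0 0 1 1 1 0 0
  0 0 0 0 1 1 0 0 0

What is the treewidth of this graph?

A width-2 tree decomposition is:
Bags: B1 = {4, 5, 8}  B2 = {1, 4, 5}  B3 = {1, 2, 4}  B4 = {3, 4, 5}  B5 = {4, 5, 7}  B6 = {0, 1, 4}  B7 = {5, 6, 7}
Tree: B1–B2, B2–B3, B2–B4, B2–B5, B2–B6, B5–B7
Every bag has size at most 3, so the width is 3 − 1 = 2 and tw(G) ≤ 2. For the lower bound, the 3 vertices {0, 1, 4} are pairwise adjacent, and any tree decomposition puts a clique entirely inside one bag — forcing width ≥ 2. Therefore the treewidth is 2.

2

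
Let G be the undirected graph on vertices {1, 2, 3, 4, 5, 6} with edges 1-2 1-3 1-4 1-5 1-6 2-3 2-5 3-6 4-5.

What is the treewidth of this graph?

A width-2 tree decomposition is:
Bags: B1 = {1, 3, 6}  B2 = {1, 2, 3}  B3 = {1, 2, 5}  B4 = {1, 4, 5}
Tree: B1–B2, B2–B3, B3–B4
The largest bag has 3 vertices, giving width 2; this decomposition certifies tw(G) ≤ 2. Conversely, {1, 2, 3} is a clique of size 3, and the vertices of any clique must share a bag in every tree decomposition; so some bag has ≥ 3 vertices and tw(G) ≥ 2. Therefore the treewidth is 2.

2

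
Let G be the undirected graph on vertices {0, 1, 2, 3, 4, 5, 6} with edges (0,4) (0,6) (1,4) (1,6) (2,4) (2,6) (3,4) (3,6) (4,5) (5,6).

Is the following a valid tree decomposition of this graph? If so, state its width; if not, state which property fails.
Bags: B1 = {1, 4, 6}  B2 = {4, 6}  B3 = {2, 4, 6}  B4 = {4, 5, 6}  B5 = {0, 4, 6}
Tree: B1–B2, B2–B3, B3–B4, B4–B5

A tree decomposition must satisfy three properties: every vertex lies in some bag; for every edge, both endpoints lie together in some bag; and for every vertex, the bags containing it form a connected subtree. Here vertex 3 appears in no bag, so the decomposition is invalid.

No — vertex 3 appears in no bag.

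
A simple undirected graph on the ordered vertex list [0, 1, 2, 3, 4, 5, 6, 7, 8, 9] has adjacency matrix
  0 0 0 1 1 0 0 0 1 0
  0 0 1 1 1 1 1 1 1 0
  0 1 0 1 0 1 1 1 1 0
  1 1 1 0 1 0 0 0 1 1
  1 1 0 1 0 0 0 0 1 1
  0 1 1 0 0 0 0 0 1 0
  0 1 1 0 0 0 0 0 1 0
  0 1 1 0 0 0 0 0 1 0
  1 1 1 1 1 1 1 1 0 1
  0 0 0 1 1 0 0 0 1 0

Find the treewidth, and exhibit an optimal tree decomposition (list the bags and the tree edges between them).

Treewidth 3.
Bags: B1 = {1, 2, 5, 8}  B2 = {1, 2, 3, 8}  B3 = {1, 2, 7, 8}  B4 = {1, 2, 6, 8}  B5 = {1, 3, 4, 8}  B6 = {3, 4, 8, 9}  B7 = {0, 3, 4, 8}
Tree: B1–B2, B1–B3, B2–B4, B2–B5, B5–B6, B5–B7

Every bag has size at most 4, so the width is 4 − 1 = 3 and tw(G) ≤ 3. For the lower bound, the 4 vertices {0, 3, 4, 8} are pairwise adjacent, and any tree decomposition puts a clique entirely inside one bag — forcing width ≥ 3. Hence tw(G) = 3 exactly.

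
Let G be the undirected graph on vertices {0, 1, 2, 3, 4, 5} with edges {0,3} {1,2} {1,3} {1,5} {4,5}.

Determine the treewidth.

1

A width-1 tree decomposition is:
Bags: B1 = {4, 5}  B2 = {1, 5}  B3 = {1, 2}  B4 = {1, 3}  B5 = {0, 3}
Tree: B1–B2, B2–B3, B3–B4, B4–B5
Each bag holds 2 vertices, so the decomposition has width 1, which upper-bounds the treewidth. Any graph with an edge has treewidth ≥ 1, and G has the edge 4–5. Hence tw(G) = 1 exactly.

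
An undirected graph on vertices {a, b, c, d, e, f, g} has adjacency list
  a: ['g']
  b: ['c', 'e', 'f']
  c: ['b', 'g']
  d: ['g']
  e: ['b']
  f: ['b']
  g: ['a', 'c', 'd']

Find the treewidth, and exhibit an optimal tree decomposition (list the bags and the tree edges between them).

The largest bag has 2 vertices, giving width 1; this decomposition certifies tw(G) ≤ 1. Any graph with an edge has treewidth ≥ 1, and G has the edge g–c. Therefore the treewidth is 1.

Treewidth 1.
One optimal decomposition is:
Bags: B1 = {c, g}  B2 = {d, g}  B3 = {b, c}  B4 = {b, e}  B5 = {b, f}  B6 = {a, g}
Tree: B1–B2, B1–B3, B3–B4, B4–B5, B1–B6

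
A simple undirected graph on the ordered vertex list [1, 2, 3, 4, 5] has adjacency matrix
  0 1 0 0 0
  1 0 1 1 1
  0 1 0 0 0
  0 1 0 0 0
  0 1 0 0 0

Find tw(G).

1

A width-1 tree decomposition is:
Bags: B1 = {1, 2}  B2 = {2, 4}  B3 = {2, 3}  B4 = {2, 5}
Tree: B1–B2, B2–B3, B2–B4
Each bag holds 2 vertices, so the decomposition has width 1, which upper-bounds the treewidth. G has an edge, so its treewidth is at least 1. Combining the bounds, tw(G) = 1.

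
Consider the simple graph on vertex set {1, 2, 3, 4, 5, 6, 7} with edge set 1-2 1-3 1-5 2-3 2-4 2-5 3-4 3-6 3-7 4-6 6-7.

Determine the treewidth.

A width-2 tree decomposition is:
Bags: B1 = {3, 6, 7}  B2 = {3, 4, 6}  B3 = {2, 3, 4}  B4 = {1, 2, 3}  B5 = {1, 2, 5}
Tree: B1–B2, B2–B3, B3–B4, B4–B5
The largest bag has 3 vertices, giving width 2; this decomposition certifies tw(G) ≤ 2. For the lower bound, the 3 vertices {1, 2, 3} are pairwise adjacent, and any tree decomposition puts a clique entirely inside one bag — forcing width ≥ 2. Therefore the treewidth is 2.

2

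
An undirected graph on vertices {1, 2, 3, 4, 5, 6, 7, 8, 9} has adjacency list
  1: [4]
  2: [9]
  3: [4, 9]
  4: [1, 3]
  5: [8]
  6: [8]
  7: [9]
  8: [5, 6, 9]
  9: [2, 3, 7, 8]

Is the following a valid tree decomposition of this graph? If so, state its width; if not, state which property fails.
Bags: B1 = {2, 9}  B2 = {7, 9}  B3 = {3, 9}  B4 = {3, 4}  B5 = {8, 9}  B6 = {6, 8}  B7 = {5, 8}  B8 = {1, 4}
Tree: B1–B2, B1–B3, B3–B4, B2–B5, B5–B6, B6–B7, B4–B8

Yes; width 1.

Checking the three conditions: (i) the bags cover all of {1, 2, 3, 4, 5, 6, 7, 8, 9}; (ii) for each edge, some bag contains both endpoints; (iii) the bags containing any fixed vertex form a subtree. All hold, so the decomposition is valid with width 2 − 1 = 1.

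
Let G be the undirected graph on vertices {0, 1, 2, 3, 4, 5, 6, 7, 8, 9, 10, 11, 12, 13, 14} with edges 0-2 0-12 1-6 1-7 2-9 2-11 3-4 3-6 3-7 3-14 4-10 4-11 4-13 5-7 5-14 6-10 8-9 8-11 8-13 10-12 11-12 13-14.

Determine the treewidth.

A width-3 tree decomposition is:
Bags: B1 = {0, 2, 8, 9}  B2 = {0, 2, 8, 11}  B3 = {0, 8, 11, 12}  B4 = {8, 11, 12, 13}  B5 = {4, 11, 12, 13}  B6 = {4, 10, 12, 13}  B7 = {4, 10, 13, 14}  B8 = {3, 4, 10, 14}  B9 = {3, 6, 10, 14}  B10 = {3, 5, 6, 14}  B11 = {3, 5, 6, 7}  B12 = {1, 5, 6, 7}
Tree: B1–B2, B2–B3, B3–B4, B4–B5, B5–B6, B6–B7, B7–B8, B8–B9, B9–B10, B10–B11, B11–B12
Every bag has size at most 4, so the width is 4 − 1 = 3 and tw(G) ≤ 3. For the lower bound: the 4 vertex sets {0,2,9}, {8}, {11}, {4,10,12,13} are disjoint, each induces a connected subgraph, and every pair is joined by at least one edge of G. Contracting each set to a single vertex therefore yields K_{4} as a minor, and since treewidth is minor-monotone, tw(G) ≥ tw(K_{4}) = 3. Hence tw(G) = 3 exactly.

3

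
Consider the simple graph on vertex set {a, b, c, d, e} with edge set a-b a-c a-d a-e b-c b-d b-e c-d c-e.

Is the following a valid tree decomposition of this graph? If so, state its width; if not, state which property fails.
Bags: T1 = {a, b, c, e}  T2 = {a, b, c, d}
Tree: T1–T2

Checking the three conditions: (i) the bags cover all of {a, b, c, d, e}; (ii) for each edge, some bag contains both endpoints; (iii) the bags containing any fixed vertex form a subtree. All hold, so the decomposition is valid with width 4 − 1 = 3.

Yes; width 3.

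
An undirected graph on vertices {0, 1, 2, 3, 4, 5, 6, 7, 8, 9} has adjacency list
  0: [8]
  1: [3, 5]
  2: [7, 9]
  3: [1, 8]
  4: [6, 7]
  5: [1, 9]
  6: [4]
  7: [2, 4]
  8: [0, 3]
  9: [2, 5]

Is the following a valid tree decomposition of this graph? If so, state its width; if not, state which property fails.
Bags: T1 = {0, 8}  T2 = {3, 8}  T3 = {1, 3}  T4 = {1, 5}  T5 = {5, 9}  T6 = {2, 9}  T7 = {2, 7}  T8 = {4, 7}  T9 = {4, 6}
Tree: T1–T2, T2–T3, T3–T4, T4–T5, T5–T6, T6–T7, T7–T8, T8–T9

Yes; width 1.

Every vertex of G appears in some bag (union = {0, 1, 2, 3, 4, 5, 6, 7, 8, 9}); every edge is covered by a bag; and for each vertex v the set of bags containing v is connected in the bag tree. The decomposition is therefore valid. The largest bag has 2 vertices, so the width is 1.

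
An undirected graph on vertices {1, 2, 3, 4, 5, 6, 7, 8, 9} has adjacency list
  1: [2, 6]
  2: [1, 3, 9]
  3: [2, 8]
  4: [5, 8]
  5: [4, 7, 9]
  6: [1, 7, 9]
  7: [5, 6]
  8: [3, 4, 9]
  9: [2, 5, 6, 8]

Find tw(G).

3

A width-3 tree decomposition is:
Bags: B1 = {1, 2, 3, 8}  B2 = {1, 2, 8, 9}  B3 = {1, 6, 8, 9}  B4 = {4, 6, 8, 9}  B5 = {4, 5, 6, 9}  B6 = {4, 5, 6, 7}
Tree: B1–B2, B2–B3, B3–B4, B4–B5, B5–B6
Each bag holds 4 vertices, so the decomposition has width 3, which upper-bounds the treewidth. For the lower bound: the 4 vertex sets {1,2,3}, {8}, {9}, {4,5,6,7} are disjoint, each induces a connected subgraph, and every pair is joined by at least one edge of G. Contracting each set to a single vertex therefore yields K_{4} as a minor, and since treewidth is minor-monotone, tw(G) ≥ tw(K_{4}) = 3. Combining the bounds, tw(G) = 3.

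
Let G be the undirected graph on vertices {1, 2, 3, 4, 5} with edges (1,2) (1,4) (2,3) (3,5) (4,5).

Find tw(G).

2

A width-2 tree decomposition is:
Bags: B1 = {1, 2, 4}  B2 = {2, 4, 5}  B3 = {2, 3, 5}
Tree: B1–B2, B2–B3
Each bag holds 3 vertices, so the decomposition has width 2, which upper-bounds the treewidth. Since 2–1–4–5–3–2 is a cycle in G, G is not acyclic. Forests are exactly the graphs of treewidth ≤ 1, so tw(G) ≥ 2. Combining the bounds, tw(G) = 2.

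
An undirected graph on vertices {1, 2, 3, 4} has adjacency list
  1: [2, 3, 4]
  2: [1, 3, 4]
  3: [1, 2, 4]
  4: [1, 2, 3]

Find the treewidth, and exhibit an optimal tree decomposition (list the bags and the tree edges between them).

Treewidth 3.
One optimal decomposition is:
Bags: B1 = {1, 2, 3, 4}
Tree: (single bag)

A single bag containing all 4 vertices is trivially a valid decomposition of width 3. For the lower bound, the 4 vertices {1, 2, 3, 4} are pairwise adjacent, and any tree decomposition puts a clique entirely inside one bag — forcing width ≥ 3. Hence tw(G) = 3 exactly.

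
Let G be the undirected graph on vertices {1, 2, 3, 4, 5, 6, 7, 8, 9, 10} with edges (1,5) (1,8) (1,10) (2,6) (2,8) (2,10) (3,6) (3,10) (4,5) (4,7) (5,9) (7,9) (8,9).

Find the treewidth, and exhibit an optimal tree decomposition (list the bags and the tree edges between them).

The largest bag has 3 vertices, giving width 2; this decomposition certifies tw(G) ≤ 2. For the lower bound, G contains the cycle 6–3–10–2–6, so G is not a forest; only forests have treewidth ≤ 1, hence tw(G) ≥ 2. Hence tw(G) = 2 exactly.

Treewidth 2.
Bags: B1 = {2, 3, 6}  B2 = {2, 3, 10}  B3 = {2, 8, 10}  B4 = {1, 8, 10}  B5 = {1, 8, 9}  B6 = {1, 5, 9}  B7 = {5, 7, 9}  B8 = {4, 5, 7}
Tree: B1–B2, B2–B3, B3–B4, B4–B5, B5–B6, B6–B7, B7–B8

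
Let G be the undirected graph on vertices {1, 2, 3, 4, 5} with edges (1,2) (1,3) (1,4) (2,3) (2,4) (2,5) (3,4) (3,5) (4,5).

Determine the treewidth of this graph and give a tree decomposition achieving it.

Each bag holds 4 vertices, so the decomposition has width 3, which upper-bounds the treewidth. On the other hand G contains the 4-clique {1, 2, 3, 4}. A clique must lie in a single bag of any decomposition, so no decomposition can have width below 3. The upper and lower bounds meet at 3, so that is the treewidth.

Treewidth 3.
One optimal decomposition is:
Bags: B1 = {2, 3, 4, 5}  B2 = {1, 2, 3, 4}
Tree: B1–B2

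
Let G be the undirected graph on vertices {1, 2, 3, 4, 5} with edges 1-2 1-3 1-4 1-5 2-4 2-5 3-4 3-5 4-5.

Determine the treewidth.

3

A width-3 tree decomposition is:
Bags: B1 = {1, 3, 4, 5}  B2 = {1, 2, 4, 5}
Tree: B1–B2
Every bag has size at most 4, so the width is 4 − 1 = 3 and tw(G) ≤ 3. For the lower bound, the 4 vertices {1, 2, 4, 5} are pairwise adjacent, and any tree decomposition puts a clique entirely inside one bag — forcing width ≥ 3. Therefore the treewidth is 3.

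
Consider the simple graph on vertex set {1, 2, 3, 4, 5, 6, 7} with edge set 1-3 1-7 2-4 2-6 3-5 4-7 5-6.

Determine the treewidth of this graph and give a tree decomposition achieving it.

Treewidth 2.
One such decomposition:
Bags: B1 = {1, 3, 7}  B2 = {3, 5, 7}  B3 = {5, 6, 7}  B4 = {2, 6, 7}  B5 = {2, 4, 7}
Tree: B1–B2, B2–B3, B3–B4, B4–B5

Each bag holds 3 vertices, so the decomposition has width 2, which upper-bounds the treewidth. The edges 7–1–3–5–6–2–4–7 form a cycle, so G is not a tree and its treewidth is at least 2. Therefore the treewidth is 2.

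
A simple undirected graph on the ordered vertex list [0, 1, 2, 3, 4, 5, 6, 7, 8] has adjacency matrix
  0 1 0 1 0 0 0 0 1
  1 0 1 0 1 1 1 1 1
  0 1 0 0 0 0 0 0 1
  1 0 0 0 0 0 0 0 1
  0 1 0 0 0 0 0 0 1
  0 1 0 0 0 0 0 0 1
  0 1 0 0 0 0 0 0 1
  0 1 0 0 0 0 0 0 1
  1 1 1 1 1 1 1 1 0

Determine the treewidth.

2

A width-2 tree decomposition is:
Bags: B1 = {0, 1, 8}  B2 = {0, 3, 8}  B3 = {1, 7, 8}  B4 = {1, 2, 8}  B5 = {1, 6, 8}  B6 = {1, 4, 8}  B7 = {1, 5, 8}
Tree: B1–B2, B1–B3, B3–B4, B3–B5, B4–B6, B3–B7
Every bag has size at most 3, so the width is 3 − 1 = 2 and tw(G) ≤ 2. Conversely, {0, 1, 8} is a clique of size 3, and the vertices of any clique must share a bag in every tree decomposition; so some bag has ≥ 3 vertices and tw(G) ≥ 2. Therefore the treewidth is 2.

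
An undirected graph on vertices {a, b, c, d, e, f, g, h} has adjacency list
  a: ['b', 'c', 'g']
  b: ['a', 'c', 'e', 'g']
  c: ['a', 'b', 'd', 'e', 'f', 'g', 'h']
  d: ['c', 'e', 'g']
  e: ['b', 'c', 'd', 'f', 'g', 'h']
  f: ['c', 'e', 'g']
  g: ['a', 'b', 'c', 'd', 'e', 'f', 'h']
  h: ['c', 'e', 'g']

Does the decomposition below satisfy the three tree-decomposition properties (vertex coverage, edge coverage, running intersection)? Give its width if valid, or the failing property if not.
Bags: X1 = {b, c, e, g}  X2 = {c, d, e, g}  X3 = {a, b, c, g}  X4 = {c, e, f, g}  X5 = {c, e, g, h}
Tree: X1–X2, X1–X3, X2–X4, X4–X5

Yes; width 3.

Checking the three conditions: (i) the bags cover all of {a, b, c, d, e, f, g, h}; (ii) for each edge, some bag contains both endpoints; (iii) the bags containing any fixed vertex form a subtree. All hold, so the decomposition is valid with width 4 − 1 = 3.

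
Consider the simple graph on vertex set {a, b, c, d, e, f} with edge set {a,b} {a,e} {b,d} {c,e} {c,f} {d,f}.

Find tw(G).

A width-2 tree decomposition is:
Bags: B1 = {b, d, f}  B2 = {a, b, f}  B3 = {a, e, f}  B4 = {c, e, f}
Tree: B1–B2, B2–B3, B3–B4
The largest bag has 3 vertices, giving width 2; this decomposition certifies tw(G) ≤ 2. The edges f–d–b–a–e–c–f form a cycle, so G is not a tree and its treewidth is at least 2. Hence tw(G) = 2 exactly.

2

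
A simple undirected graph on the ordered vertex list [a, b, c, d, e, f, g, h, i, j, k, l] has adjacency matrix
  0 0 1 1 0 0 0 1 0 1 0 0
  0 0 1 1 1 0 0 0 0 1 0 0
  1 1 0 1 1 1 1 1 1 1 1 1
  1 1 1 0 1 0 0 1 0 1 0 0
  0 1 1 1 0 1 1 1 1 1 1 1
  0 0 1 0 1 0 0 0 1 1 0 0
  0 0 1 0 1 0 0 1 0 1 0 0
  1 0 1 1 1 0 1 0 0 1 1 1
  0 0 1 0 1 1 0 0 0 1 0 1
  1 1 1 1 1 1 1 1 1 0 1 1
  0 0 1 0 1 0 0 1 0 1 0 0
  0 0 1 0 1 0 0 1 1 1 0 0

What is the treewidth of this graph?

A width-4 tree decomposition is:
Bags: B1 = {c, e, h, j, l}  B2 = {c, d, e, h, j}  B3 = {c, e, g, h, j}  B4 = {c, e, h, j, k}  B5 = {a, c, d, h, j}  B6 = {b, c, d, e, j}  B7 = {c, e, i, j, l}  B8 = {c, e, f, i, j}
Tree: B1–B2, B1–B3, B2–B4, B2–B5, B2–B6, B1–B7, B7–B8
Every bag has size at most 5, so the width is 5 − 1 = 4 and tw(G) ≤ 4. For the lower bound, the 5 vertices {c, d, e, h, j} are pairwise adjacent, and any tree decomposition puts a clique entirely inside one bag — forcing width ≥ 4. Hence tw(G) = 4 exactly.

4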